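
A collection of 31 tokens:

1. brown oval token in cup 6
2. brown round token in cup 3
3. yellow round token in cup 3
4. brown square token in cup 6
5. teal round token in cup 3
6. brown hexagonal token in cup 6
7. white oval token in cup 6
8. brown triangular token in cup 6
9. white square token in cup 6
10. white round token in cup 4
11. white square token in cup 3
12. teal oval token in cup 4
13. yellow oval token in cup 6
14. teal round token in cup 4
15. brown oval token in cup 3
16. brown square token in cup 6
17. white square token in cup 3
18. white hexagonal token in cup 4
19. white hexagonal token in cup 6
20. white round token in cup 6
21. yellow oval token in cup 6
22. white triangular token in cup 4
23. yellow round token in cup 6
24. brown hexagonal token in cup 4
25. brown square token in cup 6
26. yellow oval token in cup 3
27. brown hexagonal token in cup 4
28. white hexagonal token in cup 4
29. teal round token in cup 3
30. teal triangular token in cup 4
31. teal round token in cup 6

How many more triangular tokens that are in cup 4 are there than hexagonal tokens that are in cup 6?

triangular tokens in cup 4: 2.
hexagonal tokens in cup 6: 2.
2 − 2 = 0.

0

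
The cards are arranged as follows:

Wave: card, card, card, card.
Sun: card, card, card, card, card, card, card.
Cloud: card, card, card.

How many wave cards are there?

4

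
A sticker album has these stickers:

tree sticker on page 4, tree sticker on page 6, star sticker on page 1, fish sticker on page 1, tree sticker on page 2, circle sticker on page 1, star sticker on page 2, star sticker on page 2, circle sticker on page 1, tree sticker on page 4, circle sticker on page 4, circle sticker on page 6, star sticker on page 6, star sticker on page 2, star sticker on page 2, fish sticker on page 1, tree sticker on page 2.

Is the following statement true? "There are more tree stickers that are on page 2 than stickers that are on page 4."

There are 2 tree stickers on page 2.
There are 3 stickers on page 4.
The claim requires 2 > 3, which does not hold.

False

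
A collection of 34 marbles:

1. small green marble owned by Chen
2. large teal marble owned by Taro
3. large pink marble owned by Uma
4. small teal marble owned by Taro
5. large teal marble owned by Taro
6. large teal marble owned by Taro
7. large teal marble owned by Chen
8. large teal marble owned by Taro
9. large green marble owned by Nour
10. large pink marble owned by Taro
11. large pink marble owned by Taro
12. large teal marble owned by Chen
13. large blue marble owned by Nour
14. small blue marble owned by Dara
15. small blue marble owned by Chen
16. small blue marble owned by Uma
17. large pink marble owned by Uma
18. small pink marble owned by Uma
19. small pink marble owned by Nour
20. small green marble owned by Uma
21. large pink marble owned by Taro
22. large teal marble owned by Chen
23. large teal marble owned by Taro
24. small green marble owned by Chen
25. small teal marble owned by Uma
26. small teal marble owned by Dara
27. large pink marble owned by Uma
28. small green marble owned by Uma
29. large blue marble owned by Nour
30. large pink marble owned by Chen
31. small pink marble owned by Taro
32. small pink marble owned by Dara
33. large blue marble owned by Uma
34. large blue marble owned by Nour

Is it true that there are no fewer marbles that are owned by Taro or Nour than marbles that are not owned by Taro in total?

marbles owned by Taro or Nour: 15.
marbles that are not owned by Taro: 24.
The claim requires 15 ≥ 24, which does not hold.

False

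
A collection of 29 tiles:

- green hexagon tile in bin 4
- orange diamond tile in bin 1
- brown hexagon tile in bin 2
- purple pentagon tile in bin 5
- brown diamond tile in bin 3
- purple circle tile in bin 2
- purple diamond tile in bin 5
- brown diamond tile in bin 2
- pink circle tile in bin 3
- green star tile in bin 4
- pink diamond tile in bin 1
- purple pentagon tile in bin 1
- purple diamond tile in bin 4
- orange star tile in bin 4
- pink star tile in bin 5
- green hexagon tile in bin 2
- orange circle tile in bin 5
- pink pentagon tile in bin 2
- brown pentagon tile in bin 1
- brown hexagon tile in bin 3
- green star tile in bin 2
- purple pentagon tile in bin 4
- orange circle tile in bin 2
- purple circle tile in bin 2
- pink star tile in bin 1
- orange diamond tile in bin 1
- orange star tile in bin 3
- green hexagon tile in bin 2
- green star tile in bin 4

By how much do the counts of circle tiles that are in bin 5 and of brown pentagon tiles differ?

0

circle tiles in bin 5: 1. brown pentagon tiles: 1.
|1 − 1| = 1 − 1 = 0.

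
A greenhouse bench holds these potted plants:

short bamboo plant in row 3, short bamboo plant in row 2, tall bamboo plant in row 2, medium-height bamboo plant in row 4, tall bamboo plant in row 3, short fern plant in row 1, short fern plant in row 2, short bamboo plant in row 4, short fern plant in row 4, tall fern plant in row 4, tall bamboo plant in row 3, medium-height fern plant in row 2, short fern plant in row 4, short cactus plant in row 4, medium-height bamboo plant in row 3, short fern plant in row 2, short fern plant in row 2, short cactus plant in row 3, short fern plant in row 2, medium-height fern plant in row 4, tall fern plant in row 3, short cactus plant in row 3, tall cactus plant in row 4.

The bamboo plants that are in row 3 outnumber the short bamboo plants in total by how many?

bamboo plants in row 3: 4.
short bamboo plants: 3.
4 − 3 = 1.

1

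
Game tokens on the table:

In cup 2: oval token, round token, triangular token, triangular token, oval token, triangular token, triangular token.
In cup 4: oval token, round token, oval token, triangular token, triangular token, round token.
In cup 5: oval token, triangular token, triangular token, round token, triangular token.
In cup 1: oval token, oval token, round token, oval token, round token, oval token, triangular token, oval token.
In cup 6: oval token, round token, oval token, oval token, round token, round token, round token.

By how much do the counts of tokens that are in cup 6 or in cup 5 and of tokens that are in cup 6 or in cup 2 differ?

tokens in cup 6 or in cup 5: 12. tokens in cup 6 or in cup 2: 14.
|12 − 14| = 14 − 12 = 2.

2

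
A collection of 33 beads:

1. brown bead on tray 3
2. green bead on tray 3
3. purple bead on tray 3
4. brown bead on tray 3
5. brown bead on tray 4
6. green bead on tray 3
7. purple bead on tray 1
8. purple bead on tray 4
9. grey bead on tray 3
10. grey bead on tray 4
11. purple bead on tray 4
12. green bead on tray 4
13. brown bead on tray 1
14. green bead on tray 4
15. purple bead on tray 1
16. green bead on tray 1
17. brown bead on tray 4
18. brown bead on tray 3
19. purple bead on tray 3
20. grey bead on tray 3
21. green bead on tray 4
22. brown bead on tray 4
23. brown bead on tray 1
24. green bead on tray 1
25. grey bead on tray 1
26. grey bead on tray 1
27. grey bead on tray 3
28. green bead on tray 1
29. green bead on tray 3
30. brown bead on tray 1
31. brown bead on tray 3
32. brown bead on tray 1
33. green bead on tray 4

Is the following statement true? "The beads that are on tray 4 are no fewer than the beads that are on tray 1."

False

There are 10 beads on tray 4.
There are 11 beads on tray 1.
The claim requires 10 ≥ 11, which does not hold.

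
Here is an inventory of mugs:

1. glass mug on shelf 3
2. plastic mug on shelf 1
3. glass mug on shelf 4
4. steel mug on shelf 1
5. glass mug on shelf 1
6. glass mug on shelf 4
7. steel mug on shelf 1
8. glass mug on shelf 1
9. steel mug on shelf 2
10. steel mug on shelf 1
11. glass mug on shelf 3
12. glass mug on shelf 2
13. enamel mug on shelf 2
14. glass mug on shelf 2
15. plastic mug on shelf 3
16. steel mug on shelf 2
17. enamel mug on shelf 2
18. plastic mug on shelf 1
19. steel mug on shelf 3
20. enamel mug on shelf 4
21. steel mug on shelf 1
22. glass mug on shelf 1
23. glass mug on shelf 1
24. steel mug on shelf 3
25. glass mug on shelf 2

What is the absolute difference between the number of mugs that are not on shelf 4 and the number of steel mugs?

14

mugs that are not on shelf 4: 22. steel mugs: 8.
|22 − 8| = 22 − 8 = 14.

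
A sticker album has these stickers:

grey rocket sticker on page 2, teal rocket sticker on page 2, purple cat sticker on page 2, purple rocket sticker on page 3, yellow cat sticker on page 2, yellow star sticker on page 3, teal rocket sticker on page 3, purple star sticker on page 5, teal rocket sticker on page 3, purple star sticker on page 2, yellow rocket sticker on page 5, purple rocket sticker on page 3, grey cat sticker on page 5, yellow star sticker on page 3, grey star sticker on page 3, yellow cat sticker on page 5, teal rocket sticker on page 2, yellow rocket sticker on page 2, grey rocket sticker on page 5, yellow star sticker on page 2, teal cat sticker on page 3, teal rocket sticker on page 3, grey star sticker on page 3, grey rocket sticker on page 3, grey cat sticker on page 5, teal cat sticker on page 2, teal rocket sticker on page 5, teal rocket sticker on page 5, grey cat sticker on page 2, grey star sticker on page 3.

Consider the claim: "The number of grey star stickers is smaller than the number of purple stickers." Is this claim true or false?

True

grey star stickers: 3.
purple stickers: 5.
The claim requires 3 < 5, which holds.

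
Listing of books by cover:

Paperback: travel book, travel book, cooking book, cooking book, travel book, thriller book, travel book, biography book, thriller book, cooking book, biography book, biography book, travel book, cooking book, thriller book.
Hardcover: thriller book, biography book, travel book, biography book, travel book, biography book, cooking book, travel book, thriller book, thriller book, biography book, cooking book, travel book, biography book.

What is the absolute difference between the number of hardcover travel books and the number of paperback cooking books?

hardcover travel books: 4. paperback cooking books: 4.
|4 − 4| = 4 − 4 = 0.

0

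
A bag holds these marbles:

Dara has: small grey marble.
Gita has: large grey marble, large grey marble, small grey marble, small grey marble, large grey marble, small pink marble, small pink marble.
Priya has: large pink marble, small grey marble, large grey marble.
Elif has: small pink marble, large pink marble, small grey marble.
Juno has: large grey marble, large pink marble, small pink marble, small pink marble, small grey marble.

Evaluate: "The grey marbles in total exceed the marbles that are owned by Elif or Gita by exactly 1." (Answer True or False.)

True

grey marbles: 11.
marbles owned by Elif or Gita: 10.
The claim requires 11 − 10 (= 1) to equal 1, which holds.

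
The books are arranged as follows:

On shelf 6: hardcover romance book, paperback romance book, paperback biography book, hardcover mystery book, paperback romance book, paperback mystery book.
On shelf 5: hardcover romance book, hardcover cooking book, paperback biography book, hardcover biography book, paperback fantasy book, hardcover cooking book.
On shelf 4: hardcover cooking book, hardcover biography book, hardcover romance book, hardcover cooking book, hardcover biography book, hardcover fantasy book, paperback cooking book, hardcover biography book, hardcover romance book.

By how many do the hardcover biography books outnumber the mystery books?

hardcover biography books: 4.
mystery books: 2.
4 − 2 = 2.

2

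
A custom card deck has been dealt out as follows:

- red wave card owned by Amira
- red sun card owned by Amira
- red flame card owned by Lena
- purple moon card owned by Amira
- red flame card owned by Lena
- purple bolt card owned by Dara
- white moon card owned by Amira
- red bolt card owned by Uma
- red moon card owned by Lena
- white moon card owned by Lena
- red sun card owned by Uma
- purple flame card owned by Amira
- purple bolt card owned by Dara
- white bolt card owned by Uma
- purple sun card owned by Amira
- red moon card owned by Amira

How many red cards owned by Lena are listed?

3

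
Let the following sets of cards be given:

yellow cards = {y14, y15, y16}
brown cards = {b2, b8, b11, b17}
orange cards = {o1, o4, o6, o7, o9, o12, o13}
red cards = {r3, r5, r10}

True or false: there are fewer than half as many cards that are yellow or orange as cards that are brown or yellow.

False

There are 10 cards that are yellow or orange.
There are 7 cards that are brown or yellow.
The claim requires 2 × 10 = 20 < 7, which does not hold.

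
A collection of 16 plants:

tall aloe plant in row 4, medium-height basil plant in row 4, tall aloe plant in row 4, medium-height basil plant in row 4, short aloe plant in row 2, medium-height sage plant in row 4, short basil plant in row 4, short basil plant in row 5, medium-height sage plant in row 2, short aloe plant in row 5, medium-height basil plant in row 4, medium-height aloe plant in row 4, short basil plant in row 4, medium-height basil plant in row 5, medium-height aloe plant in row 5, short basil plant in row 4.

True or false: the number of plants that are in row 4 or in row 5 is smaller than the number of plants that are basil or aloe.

|plants in row 4 or in row 5| = 14.
|plants that are basil or aloe| = 14.
The claim requires 14 < 14, which does not hold.

False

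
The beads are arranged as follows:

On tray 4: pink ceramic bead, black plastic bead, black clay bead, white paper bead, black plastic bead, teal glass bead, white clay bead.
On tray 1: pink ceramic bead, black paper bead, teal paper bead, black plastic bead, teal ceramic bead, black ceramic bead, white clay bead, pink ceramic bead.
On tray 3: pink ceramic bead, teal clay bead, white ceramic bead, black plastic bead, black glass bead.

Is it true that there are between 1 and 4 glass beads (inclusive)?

True

There are 2 glass beads.
The claim requires 1 ≤ 2 ≤ 4, which holds.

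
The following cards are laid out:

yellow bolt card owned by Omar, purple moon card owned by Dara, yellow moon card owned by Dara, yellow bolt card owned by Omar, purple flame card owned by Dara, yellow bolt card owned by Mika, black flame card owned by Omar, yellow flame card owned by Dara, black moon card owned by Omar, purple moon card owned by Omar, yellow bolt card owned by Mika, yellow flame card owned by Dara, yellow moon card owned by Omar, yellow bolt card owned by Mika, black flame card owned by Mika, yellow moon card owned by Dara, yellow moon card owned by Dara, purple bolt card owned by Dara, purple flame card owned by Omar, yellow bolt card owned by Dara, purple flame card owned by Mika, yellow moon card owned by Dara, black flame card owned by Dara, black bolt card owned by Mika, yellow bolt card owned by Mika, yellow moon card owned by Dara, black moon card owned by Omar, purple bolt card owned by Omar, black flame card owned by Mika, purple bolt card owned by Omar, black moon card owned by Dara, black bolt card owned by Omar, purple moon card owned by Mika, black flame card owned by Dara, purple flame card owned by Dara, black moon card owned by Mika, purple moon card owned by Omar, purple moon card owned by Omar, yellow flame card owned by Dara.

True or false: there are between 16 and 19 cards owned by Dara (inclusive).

cards owned by Dara: 16.
The claim requires 16 ≤ 16 ≤ 19, which holds.

True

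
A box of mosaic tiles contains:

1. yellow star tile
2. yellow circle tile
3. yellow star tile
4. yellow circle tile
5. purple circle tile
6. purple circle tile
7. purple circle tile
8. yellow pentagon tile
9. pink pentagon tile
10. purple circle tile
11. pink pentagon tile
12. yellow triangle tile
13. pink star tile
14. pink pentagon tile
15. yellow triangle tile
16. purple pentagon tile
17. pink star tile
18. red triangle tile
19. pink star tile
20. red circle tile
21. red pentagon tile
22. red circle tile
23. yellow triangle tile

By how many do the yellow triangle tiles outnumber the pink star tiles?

yellow triangle tiles: 3.
pink star tiles: 3.
3 − 3 = 0.

0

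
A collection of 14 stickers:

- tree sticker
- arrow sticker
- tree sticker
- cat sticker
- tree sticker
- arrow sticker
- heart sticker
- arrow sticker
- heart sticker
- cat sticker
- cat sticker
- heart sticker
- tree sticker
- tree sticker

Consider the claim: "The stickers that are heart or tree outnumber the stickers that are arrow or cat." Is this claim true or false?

There are 8 stickers that are heart or tree.
There are 6 stickers that are arrow or cat.
The claim requires 8 > 6, which holds.

True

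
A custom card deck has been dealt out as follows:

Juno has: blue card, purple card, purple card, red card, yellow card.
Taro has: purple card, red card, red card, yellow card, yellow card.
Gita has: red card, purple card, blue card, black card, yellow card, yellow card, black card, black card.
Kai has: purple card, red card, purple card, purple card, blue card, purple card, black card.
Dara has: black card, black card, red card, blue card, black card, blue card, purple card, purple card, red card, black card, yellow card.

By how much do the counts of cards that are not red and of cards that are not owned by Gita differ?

1

cards that are not red: 29. cards that are not owned by Gita: 28.
|29 − 28| = 29 − 28 = 1.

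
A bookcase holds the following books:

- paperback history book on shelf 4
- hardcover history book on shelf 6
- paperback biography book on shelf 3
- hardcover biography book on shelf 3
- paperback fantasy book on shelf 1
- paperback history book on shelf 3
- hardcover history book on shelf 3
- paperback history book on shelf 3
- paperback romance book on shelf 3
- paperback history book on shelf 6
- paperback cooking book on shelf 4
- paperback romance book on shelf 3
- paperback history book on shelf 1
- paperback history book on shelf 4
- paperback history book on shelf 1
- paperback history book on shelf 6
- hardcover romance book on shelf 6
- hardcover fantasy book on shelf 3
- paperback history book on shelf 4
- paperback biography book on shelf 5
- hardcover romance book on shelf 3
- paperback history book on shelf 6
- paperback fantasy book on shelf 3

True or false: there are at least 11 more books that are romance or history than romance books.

True

books that are romance or history: 16.
romance books: 4.
The claim requires 16 − 4 = 12 ≥ 11, which holds.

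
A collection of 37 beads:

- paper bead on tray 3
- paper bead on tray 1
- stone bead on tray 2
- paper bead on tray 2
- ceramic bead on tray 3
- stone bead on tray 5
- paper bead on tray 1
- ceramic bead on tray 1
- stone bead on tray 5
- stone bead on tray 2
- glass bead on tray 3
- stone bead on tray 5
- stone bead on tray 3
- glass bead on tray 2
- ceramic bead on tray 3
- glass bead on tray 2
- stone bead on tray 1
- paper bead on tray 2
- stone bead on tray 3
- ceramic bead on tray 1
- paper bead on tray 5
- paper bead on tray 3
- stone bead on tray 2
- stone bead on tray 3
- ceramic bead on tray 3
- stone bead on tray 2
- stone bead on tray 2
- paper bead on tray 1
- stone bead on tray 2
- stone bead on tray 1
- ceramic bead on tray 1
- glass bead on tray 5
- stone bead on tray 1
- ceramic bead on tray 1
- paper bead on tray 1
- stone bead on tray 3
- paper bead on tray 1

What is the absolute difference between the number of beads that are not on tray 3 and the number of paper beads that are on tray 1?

22

beads that are not on tray 3: 27. paper beads on tray 1: 5.
|27 − 5| = 27 − 5 = 22.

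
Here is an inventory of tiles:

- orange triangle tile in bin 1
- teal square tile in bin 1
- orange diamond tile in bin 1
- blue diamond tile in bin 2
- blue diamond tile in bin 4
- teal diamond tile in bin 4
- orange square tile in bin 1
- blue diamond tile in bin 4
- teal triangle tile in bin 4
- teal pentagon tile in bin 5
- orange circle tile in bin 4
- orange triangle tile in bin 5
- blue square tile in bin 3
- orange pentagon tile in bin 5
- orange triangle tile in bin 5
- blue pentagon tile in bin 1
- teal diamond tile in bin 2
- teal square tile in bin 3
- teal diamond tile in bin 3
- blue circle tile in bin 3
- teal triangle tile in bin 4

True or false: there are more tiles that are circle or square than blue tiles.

False

|tiles that are circle or square| = 6.
|blue tiles| = 6.
The claim requires 6 > 6, which does not hold.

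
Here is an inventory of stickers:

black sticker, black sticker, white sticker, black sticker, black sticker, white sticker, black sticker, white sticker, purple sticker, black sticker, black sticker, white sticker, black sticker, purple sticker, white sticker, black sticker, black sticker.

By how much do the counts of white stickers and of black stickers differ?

white stickers: 5. black stickers: 10.
|5 − 10| = 10 − 5 = 5.

5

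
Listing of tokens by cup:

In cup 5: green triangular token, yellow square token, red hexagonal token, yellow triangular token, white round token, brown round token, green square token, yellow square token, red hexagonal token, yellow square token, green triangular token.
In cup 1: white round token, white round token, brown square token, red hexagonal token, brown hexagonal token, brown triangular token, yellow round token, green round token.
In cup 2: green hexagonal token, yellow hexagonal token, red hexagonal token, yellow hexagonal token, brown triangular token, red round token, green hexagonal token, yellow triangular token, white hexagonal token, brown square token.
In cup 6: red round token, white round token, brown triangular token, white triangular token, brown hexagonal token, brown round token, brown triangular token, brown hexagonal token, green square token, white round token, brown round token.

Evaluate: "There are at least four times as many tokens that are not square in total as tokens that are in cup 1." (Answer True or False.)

There are 33 tokens that are not square.
There are 8 tokens in cup 1.
The claim requires 33 ≥ 4 × 8 = 32, which holds.

True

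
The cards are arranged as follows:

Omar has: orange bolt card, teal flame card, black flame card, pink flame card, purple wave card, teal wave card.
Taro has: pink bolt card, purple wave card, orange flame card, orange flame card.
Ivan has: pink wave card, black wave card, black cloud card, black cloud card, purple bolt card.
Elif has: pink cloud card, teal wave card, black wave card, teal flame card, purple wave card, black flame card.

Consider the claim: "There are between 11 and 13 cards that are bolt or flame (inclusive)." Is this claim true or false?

False

|cards that are bolt or flame| = 10.
The claim requires 11 ≤ 10 ≤ 13, which does not hold.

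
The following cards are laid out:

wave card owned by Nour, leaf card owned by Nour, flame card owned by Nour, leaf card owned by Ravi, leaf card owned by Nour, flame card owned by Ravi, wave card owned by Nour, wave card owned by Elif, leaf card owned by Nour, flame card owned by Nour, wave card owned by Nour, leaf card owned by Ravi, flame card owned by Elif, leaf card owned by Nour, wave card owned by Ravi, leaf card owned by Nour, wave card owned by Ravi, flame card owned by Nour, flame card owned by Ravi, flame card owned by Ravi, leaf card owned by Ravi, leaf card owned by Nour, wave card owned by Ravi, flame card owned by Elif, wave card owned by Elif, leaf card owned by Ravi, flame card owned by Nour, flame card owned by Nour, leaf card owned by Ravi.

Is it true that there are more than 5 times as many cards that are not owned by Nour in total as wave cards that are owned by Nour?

False

|cards that are not owned by Nour| = 15.
|wave cards owned by Nour| = 3.
The claim requires 15 > 5 × 3 = 15, which does not hold.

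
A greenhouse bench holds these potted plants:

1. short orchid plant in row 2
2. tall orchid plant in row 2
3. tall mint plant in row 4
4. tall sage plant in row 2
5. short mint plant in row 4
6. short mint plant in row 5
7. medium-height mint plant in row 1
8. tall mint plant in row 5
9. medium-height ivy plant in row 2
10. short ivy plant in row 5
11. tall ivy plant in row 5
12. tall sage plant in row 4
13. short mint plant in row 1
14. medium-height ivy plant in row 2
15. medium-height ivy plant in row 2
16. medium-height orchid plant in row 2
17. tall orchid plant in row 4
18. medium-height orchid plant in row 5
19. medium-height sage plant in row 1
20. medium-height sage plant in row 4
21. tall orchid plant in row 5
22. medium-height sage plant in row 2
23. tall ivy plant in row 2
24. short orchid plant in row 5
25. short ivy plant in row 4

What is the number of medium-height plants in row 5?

1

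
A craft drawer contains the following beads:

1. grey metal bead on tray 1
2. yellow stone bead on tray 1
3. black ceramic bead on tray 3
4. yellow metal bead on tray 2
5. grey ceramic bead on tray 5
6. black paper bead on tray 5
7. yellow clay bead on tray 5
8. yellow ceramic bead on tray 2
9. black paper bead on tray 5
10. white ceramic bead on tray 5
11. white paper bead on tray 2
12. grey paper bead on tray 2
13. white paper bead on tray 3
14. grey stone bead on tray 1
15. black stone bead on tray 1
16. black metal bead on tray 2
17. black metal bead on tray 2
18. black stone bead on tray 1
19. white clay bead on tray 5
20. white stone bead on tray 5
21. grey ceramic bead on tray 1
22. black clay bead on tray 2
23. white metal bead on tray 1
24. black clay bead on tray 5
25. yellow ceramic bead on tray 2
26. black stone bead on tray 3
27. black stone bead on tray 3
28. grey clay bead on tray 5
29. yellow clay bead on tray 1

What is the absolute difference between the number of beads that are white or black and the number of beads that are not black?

1

beads that are white or black: 17. beads that are not black: 18.
|17 − 18| = 18 − 17 = 1.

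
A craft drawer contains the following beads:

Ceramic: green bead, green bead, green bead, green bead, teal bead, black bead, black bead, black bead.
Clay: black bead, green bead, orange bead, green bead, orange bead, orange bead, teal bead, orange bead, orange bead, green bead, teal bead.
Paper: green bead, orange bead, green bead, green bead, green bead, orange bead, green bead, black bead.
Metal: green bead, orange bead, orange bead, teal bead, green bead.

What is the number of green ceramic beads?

4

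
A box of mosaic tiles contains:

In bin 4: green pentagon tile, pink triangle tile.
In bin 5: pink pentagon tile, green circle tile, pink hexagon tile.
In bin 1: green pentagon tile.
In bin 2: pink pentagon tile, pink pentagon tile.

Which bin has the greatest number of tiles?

Counts by bin: bin 5→3, bin 4→2, bin 2→2, bin 1→1.
The maximum is 3, held uniquely by bin 5.

bin 5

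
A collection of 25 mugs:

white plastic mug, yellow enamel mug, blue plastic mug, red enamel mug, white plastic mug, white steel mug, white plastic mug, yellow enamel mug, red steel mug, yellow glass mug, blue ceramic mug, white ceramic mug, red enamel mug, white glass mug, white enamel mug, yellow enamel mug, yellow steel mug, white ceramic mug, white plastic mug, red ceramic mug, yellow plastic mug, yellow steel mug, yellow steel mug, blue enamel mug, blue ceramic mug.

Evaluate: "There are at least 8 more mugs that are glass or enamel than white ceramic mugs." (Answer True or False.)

There are 9 mugs that are glass or enamel.
There are 2 white ceramic mugs.
The claim requires 9 − 2 = 7 ≥ 8, which does not hold.

False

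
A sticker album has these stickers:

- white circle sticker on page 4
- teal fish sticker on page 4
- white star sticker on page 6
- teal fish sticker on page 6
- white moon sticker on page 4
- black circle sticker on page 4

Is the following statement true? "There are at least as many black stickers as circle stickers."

False

There is 1 black sticker.
There are 2 circle stickers.
The claim requires 1 ≥ 2, which does not hold.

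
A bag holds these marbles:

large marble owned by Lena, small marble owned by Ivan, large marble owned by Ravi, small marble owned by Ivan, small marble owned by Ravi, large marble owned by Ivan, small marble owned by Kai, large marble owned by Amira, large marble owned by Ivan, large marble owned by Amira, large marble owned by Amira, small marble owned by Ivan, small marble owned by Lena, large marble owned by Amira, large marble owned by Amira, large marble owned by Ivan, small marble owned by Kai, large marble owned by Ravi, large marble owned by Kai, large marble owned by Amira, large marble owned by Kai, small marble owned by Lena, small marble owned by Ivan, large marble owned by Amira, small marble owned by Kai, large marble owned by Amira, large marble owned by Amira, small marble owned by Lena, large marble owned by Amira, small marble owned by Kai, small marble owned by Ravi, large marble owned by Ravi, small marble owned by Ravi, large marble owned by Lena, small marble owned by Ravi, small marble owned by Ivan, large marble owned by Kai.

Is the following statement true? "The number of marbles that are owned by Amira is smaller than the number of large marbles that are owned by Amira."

False

|marbles owned by Amira| = 10.
|large marbles owned by Amira| = 10.
The claim requires 10 < 10, which does not hold.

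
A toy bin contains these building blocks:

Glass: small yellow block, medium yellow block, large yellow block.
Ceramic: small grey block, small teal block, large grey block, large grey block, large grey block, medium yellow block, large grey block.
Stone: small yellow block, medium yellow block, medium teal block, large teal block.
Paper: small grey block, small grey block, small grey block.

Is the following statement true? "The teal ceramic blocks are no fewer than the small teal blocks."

True

There is 1 teal ceramic block.
There is 1 small teal block.
The claim requires 1 ≥ 1, which holds.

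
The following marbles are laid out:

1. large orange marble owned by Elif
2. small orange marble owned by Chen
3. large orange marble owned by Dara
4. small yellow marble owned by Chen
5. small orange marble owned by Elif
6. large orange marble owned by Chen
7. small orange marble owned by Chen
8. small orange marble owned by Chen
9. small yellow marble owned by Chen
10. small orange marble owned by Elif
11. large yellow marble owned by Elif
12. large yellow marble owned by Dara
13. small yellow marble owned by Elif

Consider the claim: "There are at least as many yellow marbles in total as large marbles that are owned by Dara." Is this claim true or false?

|yellow marbles| = 5.
|large marbles owned by Dara| = 2.
The claim requires 5 ≥ 2, which holds.

True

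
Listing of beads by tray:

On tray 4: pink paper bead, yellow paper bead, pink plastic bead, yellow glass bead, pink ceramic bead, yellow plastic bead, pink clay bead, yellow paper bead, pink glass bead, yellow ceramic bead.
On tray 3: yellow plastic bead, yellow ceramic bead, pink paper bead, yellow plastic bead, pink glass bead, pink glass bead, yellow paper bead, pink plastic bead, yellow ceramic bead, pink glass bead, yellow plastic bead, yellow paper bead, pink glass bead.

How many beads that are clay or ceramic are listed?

ceramic: 4; clay: 1; together 4 + 1 = 5.

5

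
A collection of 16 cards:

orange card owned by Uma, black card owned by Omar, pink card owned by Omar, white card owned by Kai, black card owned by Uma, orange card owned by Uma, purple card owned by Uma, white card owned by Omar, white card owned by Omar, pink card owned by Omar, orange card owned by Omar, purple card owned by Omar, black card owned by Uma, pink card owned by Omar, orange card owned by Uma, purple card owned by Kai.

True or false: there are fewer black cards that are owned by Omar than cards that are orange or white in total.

Count of black cards owned by Omar: 1.
There are 7 cards that are orange or white.
The claim requires 1 < 7, which holds.

True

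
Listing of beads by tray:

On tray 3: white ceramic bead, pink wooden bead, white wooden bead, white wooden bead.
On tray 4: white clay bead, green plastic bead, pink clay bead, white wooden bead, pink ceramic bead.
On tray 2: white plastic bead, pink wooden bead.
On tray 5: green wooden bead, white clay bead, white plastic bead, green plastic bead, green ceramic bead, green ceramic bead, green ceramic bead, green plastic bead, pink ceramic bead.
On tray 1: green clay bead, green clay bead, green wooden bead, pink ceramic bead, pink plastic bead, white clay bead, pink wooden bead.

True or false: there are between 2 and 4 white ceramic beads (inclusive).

False

|white ceramic beads| = 1.
The claim requires 2 ≤ 1 ≤ 4, which does not hold.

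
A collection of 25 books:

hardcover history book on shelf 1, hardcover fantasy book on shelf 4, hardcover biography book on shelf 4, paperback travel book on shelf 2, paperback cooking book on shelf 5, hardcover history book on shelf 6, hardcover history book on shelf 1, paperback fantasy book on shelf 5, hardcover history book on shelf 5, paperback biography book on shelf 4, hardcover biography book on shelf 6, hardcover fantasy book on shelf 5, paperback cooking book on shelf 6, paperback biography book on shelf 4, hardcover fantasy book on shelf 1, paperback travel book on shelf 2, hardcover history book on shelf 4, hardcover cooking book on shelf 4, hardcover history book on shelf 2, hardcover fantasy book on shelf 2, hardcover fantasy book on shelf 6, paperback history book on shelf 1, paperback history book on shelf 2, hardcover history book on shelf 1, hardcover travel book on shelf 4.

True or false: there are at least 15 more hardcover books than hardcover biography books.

False

hardcover books: 16.
hardcover biography books: 2.
The claim requires 16 − 2 = 14 ≥ 15, which does not hold.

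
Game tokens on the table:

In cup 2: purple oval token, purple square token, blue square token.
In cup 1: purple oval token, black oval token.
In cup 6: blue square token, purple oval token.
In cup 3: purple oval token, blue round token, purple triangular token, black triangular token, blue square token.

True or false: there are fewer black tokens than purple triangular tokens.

|black tokens| = 2.
|purple triangular tokens| = 1.
The claim requires 2 < 1, which does not hold.

False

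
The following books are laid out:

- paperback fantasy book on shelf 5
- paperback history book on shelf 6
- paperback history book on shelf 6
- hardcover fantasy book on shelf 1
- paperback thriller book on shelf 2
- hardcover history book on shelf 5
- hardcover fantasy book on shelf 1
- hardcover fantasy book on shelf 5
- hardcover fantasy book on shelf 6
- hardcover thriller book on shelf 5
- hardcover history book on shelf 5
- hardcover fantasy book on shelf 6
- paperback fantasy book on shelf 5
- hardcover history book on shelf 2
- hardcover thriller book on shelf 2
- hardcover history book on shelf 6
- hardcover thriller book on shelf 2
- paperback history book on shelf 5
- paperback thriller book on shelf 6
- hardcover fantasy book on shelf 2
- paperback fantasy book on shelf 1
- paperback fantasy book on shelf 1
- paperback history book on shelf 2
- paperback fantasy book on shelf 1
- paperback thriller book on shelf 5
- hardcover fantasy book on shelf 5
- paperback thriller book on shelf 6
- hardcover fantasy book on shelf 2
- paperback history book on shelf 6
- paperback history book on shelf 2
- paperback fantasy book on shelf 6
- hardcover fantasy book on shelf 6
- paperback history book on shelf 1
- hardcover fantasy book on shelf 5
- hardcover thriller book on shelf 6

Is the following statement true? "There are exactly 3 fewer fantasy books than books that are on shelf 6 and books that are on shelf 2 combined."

|fantasy books| = 16.
books on shelf 6: 11; books on shelf 2: 8; combined: 11 + 8 = 19.
The claim requires 19 − 16 (= 3) to equal 3, which holds.

True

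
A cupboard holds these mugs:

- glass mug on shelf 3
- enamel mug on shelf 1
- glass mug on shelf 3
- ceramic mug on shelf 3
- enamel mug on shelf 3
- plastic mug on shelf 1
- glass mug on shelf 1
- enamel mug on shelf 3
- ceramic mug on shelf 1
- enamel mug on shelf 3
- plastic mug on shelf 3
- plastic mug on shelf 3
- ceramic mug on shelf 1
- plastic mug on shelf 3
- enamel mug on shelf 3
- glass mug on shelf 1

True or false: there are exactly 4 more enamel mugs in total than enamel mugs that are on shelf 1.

There are 5 enamel mugs.
There is 1 enamel mug on shelf 1.
The claim requires 5 − 1 (= 4) to equal 4, which holds.

True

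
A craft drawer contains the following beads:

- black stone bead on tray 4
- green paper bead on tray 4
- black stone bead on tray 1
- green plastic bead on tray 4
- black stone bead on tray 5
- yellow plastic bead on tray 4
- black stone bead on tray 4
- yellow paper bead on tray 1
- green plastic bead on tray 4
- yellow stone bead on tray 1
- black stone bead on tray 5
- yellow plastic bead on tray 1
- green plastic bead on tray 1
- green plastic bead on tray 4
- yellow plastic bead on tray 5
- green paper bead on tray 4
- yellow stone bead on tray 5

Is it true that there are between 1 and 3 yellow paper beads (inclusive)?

True

|yellow paper beads| = 1.
The claim requires 1 ≤ 1 ≤ 3, which holds.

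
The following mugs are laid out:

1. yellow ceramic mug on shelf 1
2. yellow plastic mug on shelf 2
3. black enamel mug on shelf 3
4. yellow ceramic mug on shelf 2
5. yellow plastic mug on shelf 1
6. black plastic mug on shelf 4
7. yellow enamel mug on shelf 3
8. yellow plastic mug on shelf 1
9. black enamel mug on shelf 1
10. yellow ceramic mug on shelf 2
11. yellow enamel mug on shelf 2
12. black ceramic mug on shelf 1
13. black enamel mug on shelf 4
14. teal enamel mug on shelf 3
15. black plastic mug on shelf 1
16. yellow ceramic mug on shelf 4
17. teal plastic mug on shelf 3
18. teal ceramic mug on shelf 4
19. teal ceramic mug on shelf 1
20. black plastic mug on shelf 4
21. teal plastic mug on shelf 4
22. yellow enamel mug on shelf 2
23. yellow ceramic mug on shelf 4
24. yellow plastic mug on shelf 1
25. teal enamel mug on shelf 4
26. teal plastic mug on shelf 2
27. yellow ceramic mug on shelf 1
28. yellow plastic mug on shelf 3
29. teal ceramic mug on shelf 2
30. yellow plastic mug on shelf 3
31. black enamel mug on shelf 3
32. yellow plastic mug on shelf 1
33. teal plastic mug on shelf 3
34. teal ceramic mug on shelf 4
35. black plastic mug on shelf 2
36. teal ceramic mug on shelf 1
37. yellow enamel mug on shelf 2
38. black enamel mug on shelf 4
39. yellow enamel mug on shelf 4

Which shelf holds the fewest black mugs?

Counts by shelf (restricted to black mugs): shelf 4→4, shelf 1→3, shelf 3→2, shelf 2→1.
The minimum is 1, held uniquely by shelf 2.

shelf 2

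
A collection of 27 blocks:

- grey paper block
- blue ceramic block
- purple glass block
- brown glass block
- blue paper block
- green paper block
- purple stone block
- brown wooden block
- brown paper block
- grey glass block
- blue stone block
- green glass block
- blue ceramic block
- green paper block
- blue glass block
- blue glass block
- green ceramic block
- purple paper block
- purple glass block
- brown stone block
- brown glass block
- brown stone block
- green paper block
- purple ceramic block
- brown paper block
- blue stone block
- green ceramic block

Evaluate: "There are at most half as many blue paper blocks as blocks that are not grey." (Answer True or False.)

True

blue paper blocks: 1.
blocks that are not grey: 25.
The claim requires 2 × 1 = 2 ≤ 25, which holds.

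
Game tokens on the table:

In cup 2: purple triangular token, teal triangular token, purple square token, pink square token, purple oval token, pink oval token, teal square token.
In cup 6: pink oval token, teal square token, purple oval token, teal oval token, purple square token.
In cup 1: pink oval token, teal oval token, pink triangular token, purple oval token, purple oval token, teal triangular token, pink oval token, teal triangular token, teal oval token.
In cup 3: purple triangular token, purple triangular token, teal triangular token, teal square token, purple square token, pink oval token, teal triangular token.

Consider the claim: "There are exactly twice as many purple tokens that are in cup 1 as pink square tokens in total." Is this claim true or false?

|purple tokens in cup 1| = 2.
|pink square tokens| = 1.
The claim requires 2 = 2 × 1 = 2, which holds.

True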